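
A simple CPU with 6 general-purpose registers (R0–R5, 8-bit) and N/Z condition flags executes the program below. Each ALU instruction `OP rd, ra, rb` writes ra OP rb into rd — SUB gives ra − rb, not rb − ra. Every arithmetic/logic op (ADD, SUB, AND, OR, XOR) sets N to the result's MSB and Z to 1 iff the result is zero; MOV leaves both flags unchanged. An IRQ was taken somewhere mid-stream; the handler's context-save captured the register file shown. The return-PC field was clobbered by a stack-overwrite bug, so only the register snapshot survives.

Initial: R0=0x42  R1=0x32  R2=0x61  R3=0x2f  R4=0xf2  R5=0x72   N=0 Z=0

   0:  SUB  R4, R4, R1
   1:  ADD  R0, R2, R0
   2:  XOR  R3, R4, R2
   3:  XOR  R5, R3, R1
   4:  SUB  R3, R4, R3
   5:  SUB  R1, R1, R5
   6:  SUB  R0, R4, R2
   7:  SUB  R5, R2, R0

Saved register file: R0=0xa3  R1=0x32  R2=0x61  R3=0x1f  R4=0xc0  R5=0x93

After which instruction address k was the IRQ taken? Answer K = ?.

K = 4

after  0: R0=0x42 R1=0x32 R2=0x61 R3=0x2f R4=0xc0 R5=0x72  N=1 Z=0
after  1: R0=0xa3 R1=0x32 R2=0x61 R3=0x2f R4=0xc0 R5=0x72  N=1 Z=0
after  2: R0=0xa3 R1=0x32 R2=0x61 R3=0xa1 R4=0xc0 R5=0x72  N=1 Z=0
after  3: R0=0xa3 R1=0x32 R2=0x61 R3=0xa1 R4=0xc0 R5=0x93  N=1 Z=0
after  4: R0=0xa3 R1=0x32 R2=0x61 R3=0x1f R4=0xc0 R5=0x93  N=0 Z=0
-- IRQ taken; context saved, return-PC = 5 --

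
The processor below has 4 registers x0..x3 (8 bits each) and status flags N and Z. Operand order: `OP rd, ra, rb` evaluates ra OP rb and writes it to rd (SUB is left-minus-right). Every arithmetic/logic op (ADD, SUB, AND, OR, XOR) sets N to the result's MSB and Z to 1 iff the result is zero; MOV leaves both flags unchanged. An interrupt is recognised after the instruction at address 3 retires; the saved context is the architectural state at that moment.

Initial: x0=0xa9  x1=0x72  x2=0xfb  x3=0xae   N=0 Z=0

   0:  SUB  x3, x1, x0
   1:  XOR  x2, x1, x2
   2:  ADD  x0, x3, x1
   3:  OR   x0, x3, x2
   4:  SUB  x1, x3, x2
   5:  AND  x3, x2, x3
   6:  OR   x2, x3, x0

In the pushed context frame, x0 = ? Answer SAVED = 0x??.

after  0: x0=0xa9 x1=0x72 x2=0xfb x3=0xc9  N=1 Z=0
after  1: x0=0xa9 x1=0x72 x2=0x89 x3=0xc9  N=1 Z=0
after  2: x0=0x3b x1=0x72 x2=0x89 x3=0xc9  N=0 Z=0
after  3: x0=0xc9 x1=0x72 x2=0x89 x3=0xc9  N=1 Z=0
-- IRQ taken; context saved, return-PC = 4 --

SAVED = 0xc9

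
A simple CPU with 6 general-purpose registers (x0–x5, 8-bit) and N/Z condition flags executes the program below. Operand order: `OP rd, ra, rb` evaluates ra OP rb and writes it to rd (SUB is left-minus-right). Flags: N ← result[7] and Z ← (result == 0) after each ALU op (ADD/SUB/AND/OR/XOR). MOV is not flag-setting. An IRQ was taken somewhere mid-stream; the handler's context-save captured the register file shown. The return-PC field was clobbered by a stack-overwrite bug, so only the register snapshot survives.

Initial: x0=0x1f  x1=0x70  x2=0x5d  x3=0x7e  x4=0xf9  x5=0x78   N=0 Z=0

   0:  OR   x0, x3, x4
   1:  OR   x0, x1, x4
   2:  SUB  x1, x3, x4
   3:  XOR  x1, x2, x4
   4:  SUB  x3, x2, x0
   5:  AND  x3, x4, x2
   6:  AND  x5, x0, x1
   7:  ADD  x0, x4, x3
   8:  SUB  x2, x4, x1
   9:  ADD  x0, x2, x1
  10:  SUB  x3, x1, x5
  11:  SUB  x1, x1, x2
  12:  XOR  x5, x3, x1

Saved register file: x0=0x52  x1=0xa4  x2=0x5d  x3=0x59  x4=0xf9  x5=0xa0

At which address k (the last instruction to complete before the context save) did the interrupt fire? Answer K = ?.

after  0: x0=0xff x1=0x70 x2=0x5d x3=0x7e x4=0xf9 x5=0x78  N=1 Z=0
after  1: x0=0xf9 x1=0x70 x2=0x5d x3=0x7e x4=0xf9 x5=0x78  N=1 Z=0
after  2: x0=0xf9 x1=0x85 x2=0x5d x3=0x7e x4=0xf9 x5=0x78  N=1 Z=0
after  3: x0=0xf9 x1=0xa4 x2=0x5d x3=0x7e x4=0xf9 x5=0x78  N=1 Z=0
after  4: x0=0xf9 x1=0xa4 x2=0x5d x3=0x64 x4=0xf9 x5=0x78  N=0 Z=0
after  5: x0=0xf9 x1=0xa4 x2=0x5d x3=0x59 x4=0xf9 x5=0x78  N=0 Z=0
after  6: x0=0xf9 x1=0xa4 x2=0x5d x3=0x59 x4=0xf9 x5=0xa0  N=1 Z=0
after  7: x0=0x52 x1=0xa4 x2=0x5d x3=0x59 x4=0xf9 x5=0xa0  N=0 Z=0
-- IRQ taken; context saved, return-PC = 8 --

K = 7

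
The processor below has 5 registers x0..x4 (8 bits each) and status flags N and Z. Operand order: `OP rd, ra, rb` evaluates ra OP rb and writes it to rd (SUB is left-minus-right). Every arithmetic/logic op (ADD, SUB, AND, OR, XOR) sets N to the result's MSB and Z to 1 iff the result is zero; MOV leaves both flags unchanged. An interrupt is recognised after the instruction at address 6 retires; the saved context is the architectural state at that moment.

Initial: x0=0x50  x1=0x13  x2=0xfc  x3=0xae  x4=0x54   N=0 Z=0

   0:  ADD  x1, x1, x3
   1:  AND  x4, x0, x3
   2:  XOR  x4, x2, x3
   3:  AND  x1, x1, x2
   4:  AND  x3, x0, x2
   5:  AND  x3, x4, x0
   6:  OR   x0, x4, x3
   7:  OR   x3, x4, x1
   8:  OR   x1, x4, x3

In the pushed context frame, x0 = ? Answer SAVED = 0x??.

SAVED = 0x52

after  0: x0=0x50 x1=0xc1 x2=0xfc x3=0xae x4=0x54  N=1 Z=0
after  1: x0=0x50 x1=0xc1 x2=0xfc x3=0xae x4=0x00  N=0 Z=1
after  2: x0=0x50 x1=0xc1 x2=0xfc x3=0xae x4=0x52  N=0 Z=0
after  3: x0=0x50 x1=0xc0 x2=0xfc x3=0xae x4=0x52  N=1 Z=0
after  4: x0=0x50 x1=0xc0 x2=0xfc x3=0x50 x4=0x52  N=0 Z=0
after  5: x0=0x50 x1=0xc0 x2=0xfc x3=0x50 x4=0x52  N=0 Z=0
after  6: x0=0x52 x1=0xc0 x2=0xfc x3=0x50 x4=0x52  N=0 Z=0
-- IRQ taken; context saved, return-PC = 7 --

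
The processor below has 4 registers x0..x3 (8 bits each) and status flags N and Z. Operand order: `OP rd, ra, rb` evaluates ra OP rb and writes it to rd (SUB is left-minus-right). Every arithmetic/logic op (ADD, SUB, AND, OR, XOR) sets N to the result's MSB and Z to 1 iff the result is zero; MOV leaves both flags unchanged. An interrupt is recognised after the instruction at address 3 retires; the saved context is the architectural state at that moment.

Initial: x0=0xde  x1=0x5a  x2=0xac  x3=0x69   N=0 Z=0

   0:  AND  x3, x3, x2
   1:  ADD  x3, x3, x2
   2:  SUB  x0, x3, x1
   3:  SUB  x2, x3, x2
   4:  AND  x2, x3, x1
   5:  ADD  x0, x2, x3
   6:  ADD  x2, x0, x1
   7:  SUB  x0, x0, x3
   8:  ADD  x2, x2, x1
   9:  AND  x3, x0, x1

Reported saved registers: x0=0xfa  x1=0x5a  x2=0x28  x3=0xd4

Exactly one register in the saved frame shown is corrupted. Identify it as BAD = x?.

BAD = x0

after  0: x0=0xde x1=0x5a x2=0xac x3=0x28  N=0 Z=0
after  1: x0=0xde x1=0x5a x2=0xac x3=0xd4  N=1 Z=0
after  2: x0=0x7a x1=0x5a x2=0xac x3=0xd4  N=0 Z=0
after  3: x0=0x7a x1=0x5a x2=0x28 x3=0xd4  N=0 Z=0
-- IRQ taken; context saved, return-PC = 4 --
mismatch: x0: reported 0xfa vs actual 0x7a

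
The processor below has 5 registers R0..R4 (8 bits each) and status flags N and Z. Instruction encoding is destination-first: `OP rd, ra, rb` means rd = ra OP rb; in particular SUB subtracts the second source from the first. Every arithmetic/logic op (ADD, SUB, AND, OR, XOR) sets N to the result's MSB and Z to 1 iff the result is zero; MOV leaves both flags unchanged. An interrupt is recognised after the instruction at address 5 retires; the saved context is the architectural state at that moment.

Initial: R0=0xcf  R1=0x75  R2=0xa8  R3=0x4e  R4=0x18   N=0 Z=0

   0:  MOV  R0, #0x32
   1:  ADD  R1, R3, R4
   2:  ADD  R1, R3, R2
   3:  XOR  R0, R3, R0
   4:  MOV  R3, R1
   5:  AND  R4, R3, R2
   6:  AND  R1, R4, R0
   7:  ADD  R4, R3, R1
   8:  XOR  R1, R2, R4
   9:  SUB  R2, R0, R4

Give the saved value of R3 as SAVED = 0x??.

after  0: R0=0x32 R1=0x75 R2=0xa8 R3=0x4e R4=0x18  N=0 Z=0
after  1: R0=0x32 R1=0x66 R2=0xa8 R3=0x4e R4=0x18  N=0 Z=0
after  2: R0=0x32 R1=0xf6 R2=0xa8 R3=0x4e R4=0x18  N=1 Z=0
after  3: R0=0x7c R1=0xf6 R2=0xa8 R3=0x4e R4=0x18  N=0 Z=0
after  4: R0=0x7c R1=0xf6 R2=0xa8 R3=0xf6 R4=0x18  N=0 Z=0
after  5: R0=0x7c R1=0xf6 R2=0xa8 R3=0xf6 R4=0xa0  N=1 Z=0
-- IRQ taken; context saved, return-PC = 6 --

SAVED = 0xf6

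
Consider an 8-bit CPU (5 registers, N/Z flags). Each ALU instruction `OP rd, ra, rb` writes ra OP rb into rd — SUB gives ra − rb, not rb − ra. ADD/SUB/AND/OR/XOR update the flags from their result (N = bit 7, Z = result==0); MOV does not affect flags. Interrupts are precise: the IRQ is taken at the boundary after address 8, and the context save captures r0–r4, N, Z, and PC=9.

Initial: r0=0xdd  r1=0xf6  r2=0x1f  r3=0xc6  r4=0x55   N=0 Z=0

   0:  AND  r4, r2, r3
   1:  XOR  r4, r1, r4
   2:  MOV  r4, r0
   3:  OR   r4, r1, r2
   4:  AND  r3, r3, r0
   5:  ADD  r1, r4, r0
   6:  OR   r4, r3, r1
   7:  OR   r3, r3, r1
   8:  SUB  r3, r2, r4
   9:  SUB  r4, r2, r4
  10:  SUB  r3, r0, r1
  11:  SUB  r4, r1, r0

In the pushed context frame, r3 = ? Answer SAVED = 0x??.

after  0: r0=0xdd r1=0xf6 r2=0x1f r3=0xc6 r4=0x06  N=0 Z=0
after  1: r0=0xdd r1=0xf6 r2=0x1f r3=0xc6 r4=0xf0  N=1 Z=0
after  2: r0=0xdd r1=0xf6 r2=0x1f r3=0xc6 r4=0xdd  N=1 Z=0
after  3: r0=0xdd r1=0xf6 r2=0x1f r3=0xc6 r4=0xff  N=1 Z=0
after  4: r0=0xdd r1=0xf6 r2=0x1f r3=0xc4 r4=0xff  N=1 Z=0
after  5: r0=0xdd r1=0xdc r2=0x1f r3=0xc4 r4=0xff  N=1 Z=0
after  6: r0=0xdd r1=0xdc r2=0x1f r3=0xc4 r4=0xdc  N=1 Z=0
after  7: r0=0xdd r1=0xdc r2=0x1f r3=0xdc r4=0xdc  N=1 Z=0
after  8: r0=0xdd r1=0xdc r2=0x1f r3=0x43 r4=0xdc  N=0 Z=0
-- IRQ taken; context saved, return-PC = 9 --

SAVED = 0x43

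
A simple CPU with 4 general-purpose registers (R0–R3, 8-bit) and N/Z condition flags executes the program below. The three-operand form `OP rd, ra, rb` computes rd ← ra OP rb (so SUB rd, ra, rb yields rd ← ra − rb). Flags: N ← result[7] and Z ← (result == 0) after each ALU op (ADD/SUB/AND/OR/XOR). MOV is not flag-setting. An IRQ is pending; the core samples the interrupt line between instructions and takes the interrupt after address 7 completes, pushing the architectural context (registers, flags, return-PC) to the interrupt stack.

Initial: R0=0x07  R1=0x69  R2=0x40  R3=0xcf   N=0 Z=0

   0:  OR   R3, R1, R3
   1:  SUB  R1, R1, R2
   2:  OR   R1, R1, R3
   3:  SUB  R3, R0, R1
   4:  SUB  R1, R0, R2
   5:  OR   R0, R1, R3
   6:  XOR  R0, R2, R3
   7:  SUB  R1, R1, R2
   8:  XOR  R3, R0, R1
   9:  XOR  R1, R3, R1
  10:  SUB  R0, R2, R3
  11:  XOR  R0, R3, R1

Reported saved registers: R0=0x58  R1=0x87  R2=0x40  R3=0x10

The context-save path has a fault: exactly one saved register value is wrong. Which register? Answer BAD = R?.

after  0: R0=0x07 R1=0x69 R2=0x40 R3=0xef  N=1 Z=0
after  1: R0=0x07 R1=0x29 R2=0x40 R3=0xef  N=0 Z=0
after  2: R0=0x07 R1=0xef R2=0x40 R3=0xef  N=1 Z=0
after  3: R0=0x07 R1=0xef R2=0x40 R3=0x18  N=0 Z=0
after  4: R0=0x07 R1=0xc7 R2=0x40 R3=0x18  N=1 Z=0
after  5: R0=0xdf R1=0xc7 R2=0x40 R3=0x18  N=1 Z=0
after  6: R0=0x58 R1=0xc7 R2=0x40 R3=0x18  N=0 Z=0
after  7: R0=0x58 R1=0x87 R2=0x40 R3=0x18  N=1 Z=0
-- IRQ taken; context saved, return-PC = 8 --
mismatch: R3: reported 0x10 vs actual 0x18

BAD = R3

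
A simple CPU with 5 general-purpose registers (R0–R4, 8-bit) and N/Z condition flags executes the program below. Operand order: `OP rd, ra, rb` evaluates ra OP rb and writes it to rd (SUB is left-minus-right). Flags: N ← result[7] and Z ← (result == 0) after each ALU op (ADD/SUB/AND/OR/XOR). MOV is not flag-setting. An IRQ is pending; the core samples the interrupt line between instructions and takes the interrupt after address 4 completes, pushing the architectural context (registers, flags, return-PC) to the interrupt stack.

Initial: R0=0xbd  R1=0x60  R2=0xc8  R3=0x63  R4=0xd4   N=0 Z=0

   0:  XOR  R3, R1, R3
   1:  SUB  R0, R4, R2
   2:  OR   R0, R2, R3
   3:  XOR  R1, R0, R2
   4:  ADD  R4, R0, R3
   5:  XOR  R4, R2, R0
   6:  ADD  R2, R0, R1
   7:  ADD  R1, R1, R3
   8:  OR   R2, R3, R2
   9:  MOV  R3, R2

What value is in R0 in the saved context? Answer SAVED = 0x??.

after  0: R0=0xbd R1=0x60 R2=0xc8 R3=0x03 R4=0xd4  N=0 Z=0
after  1: R0=0x0c R1=0x60 R2=0xc8 R3=0x03 R4=0xd4  N=0 Z=0
after  2: R0=0xcb R1=0x60 R2=0xc8 R3=0x03 R4=0xd4  N=1 Z=0
after  3: R0=0xcb R1=0x03 R2=0xc8 R3=0x03 R4=0xd4  N=0 Z=0
after  4: R0=0xcb R1=0x03 R2=0xc8 R3=0x03 R4=0xce  N=1 Z=0
-- IRQ taken; context saved, return-PC = 5 --

SAVED = 0xcb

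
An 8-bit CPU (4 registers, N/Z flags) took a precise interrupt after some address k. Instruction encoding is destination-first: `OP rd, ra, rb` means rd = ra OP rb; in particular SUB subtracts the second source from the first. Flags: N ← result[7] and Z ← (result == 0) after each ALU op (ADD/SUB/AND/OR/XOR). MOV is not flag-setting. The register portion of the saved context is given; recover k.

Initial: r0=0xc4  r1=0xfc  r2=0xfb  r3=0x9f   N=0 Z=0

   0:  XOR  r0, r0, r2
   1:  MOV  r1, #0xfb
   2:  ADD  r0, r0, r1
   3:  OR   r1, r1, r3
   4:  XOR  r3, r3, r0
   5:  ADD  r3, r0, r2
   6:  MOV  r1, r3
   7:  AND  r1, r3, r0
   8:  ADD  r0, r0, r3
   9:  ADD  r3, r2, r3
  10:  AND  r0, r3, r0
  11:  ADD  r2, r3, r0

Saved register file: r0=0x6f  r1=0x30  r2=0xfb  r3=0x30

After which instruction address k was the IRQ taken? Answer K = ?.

K = 9

after  0: r0=0x3f r1=0xfc r2=0xfb r3=0x9f  N=0 Z=0
after  1: r0=0x3f r1=0xfb r2=0xfb r3=0x9f  N=0 Z=0
after  2: r0=0x3a r1=0xfb r2=0xfb r3=0x9f  N=0 Z=0
after  3: r0=0x3a r1=0xff r2=0xfb r3=0x9f  N=1 Z=0
after  4: r0=0x3a r1=0xff r2=0xfb r3=0xa5  N=1 Z=0
after  5: r0=0x3a r1=0xff r2=0xfb r3=0x35  N=0 Z=0
after  6: r0=0x3a r1=0x35 r2=0xfb r3=0x35  N=0 Z=0
after  7: r0=0x3a r1=0x30 r2=0xfb r3=0x35  N=0 Z=0
after  8: r0=0x6f r1=0x30 r2=0xfb r3=0x35  N=0 Z=0
after  9: r0=0x6f r1=0x30 r2=0xfb r3=0x30  N=0 Z=0
-- IRQ taken; context saved, return-PC = 10 --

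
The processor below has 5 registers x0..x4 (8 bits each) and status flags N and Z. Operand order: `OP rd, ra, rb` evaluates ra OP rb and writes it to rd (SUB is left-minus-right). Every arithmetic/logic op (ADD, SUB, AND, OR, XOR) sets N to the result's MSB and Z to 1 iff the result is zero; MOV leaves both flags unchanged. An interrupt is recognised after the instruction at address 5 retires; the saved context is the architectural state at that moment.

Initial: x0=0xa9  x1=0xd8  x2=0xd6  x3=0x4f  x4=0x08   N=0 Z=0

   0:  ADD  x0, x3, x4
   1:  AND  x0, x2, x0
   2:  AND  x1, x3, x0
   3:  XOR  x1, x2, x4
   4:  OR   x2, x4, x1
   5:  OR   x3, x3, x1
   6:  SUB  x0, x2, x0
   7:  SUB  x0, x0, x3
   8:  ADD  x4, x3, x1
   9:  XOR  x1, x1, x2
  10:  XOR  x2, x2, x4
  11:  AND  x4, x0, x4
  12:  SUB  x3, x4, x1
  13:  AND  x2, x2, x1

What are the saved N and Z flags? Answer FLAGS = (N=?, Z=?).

after  0: x0=0x57 x1=0xd8 x2=0xd6 x3=0x4f x4=0x08  N=0 Z=0
after  1: x0=0x56 x1=0xd8 x2=0xd6 x3=0x4f x4=0x08  N=0 Z=0
after  2: x0=0x56 x1=0x46 x2=0xd6 x3=0x4f x4=0x08  N=0 Z=0
after  3: x0=0x56 x1=0xde x2=0xd6 x3=0x4f x4=0x08  N=1 Z=0
after  4: x0=0x56 x1=0xde x2=0xde x3=0x4f x4=0x08  N=1 Z=0
after  5: x0=0x56 x1=0xde x2=0xde x3=0xdf x4=0x08  N=1 Z=0
-- IRQ taken; context saved, return-PC = 6 --

FLAGS = (N=1, Z=0)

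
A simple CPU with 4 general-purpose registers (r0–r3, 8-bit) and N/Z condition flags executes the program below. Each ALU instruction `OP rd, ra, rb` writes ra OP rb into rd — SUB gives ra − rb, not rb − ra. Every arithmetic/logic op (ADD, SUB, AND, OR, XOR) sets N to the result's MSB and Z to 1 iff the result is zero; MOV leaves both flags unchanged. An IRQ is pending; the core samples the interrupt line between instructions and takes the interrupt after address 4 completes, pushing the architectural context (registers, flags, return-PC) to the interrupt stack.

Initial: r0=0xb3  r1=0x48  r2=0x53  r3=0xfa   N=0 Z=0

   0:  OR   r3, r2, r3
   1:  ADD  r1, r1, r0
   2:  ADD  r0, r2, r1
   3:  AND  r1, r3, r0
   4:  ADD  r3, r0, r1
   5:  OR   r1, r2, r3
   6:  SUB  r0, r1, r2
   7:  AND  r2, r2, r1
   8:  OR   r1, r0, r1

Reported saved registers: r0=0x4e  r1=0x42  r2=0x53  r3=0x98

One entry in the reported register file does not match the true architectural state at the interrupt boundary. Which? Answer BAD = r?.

after  0: r0=0xb3 r1=0x48 r2=0x53 r3=0xfb  N=1 Z=0
after  1: r0=0xb3 r1=0xfb r2=0x53 r3=0xfb  N=1 Z=0
after  2: r0=0x4e r1=0xfb r2=0x53 r3=0xfb  N=0 Z=0
after  3: r0=0x4e r1=0x4a r2=0x53 r3=0xfb  N=0 Z=0
after  4: r0=0x4e r1=0x4a r2=0x53 r3=0x98  N=1 Z=0
-- IRQ taken; context saved, return-PC = 5 --
mismatch: r1: reported 0x42 vs actual 0x4a

BAD = r1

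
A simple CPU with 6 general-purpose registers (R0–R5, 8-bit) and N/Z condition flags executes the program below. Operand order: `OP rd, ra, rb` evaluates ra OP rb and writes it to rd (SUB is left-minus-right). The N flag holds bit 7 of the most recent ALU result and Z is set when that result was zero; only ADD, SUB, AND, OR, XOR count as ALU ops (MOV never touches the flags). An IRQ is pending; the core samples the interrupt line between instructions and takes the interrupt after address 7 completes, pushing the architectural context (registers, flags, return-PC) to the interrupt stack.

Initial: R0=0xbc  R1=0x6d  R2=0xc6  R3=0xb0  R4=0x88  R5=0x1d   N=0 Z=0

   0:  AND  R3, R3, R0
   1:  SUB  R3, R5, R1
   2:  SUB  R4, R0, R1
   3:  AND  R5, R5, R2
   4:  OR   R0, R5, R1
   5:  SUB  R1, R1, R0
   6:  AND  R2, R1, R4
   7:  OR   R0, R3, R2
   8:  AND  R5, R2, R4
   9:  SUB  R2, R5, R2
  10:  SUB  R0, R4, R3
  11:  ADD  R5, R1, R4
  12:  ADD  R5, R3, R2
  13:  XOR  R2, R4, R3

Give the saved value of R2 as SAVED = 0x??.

after  0: R0=0xbc R1=0x6d R2=0xc6 R3=0xb0 R4=0x88 R5=0x1d  N=1 Z=0
after  1: R0=0xbc R1=0x6d R2=0xc6 R3=0xb0 R4=0x88 R5=0x1d  N=1 Z=0
after  2: R0=0xbc R1=0x6d R2=0xc6 R3=0xb0 R4=0x4f R5=0x1d  N=0 Z=0
after  3: R0=0xbc R1=0x6d R2=0xc6 R3=0xb0 R4=0x4f R5=0x04  N=0 Z=0
after  4: R0=0x6d R1=0x6d R2=0xc6 R3=0xb0 R4=0x4f R5=0x04  N=0 Z=0
after  5: R0=0x6d R1=0x00 R2=0xc6 R3=0xb0 R4=0x4f R5=0x04  N=0 Z=1
after  6: R0=0x6d R1=0x00 R2=0x00 R3=0xb0 R4=0x4f R5=0x04  N=0 Z=1
after  7: R0=0xb0 R1=0x00 R2=0x00 R3=0xb0 R4=0x4f R5=0x04  N=1 Z=0
-- IRQ taken; context saved, return-PC = 8 --

SAVED = 0x00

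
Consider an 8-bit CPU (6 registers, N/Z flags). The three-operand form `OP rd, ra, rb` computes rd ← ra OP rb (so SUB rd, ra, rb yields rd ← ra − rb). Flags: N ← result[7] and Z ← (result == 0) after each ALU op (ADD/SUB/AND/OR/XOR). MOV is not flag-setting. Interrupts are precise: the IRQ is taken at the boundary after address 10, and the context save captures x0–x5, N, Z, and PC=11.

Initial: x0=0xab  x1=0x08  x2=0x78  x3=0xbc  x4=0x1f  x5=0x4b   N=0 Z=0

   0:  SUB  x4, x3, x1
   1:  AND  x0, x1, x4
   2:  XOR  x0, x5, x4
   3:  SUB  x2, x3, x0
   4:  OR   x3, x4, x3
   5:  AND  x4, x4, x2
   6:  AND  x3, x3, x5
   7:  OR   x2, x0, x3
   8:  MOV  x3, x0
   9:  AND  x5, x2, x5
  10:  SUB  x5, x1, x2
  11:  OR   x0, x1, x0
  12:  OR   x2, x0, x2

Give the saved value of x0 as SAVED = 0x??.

after  0: x0=0xab x1=0x08 x2=0x78 x3=0xbc x4=0xb4 x5=0x4b  N=1 Z=0
after  1: x0=0x00 x1=0x08 x2=0x78 x3=0xbc x4=0xb4 x5=0x4b  N=0 Z=1
after  2: x0=0xff x1=0x08 x2=0x78 x3=0xbc x4=0xb4 x5=0x4b  N=1 Z=0
after  3: x0=0xff x1=0x08 x2=0xbd x3=0xbc x4=0xb4 x5=0x4b  N=1 Z=0
after  4: x0=0xff x1=0x08 x2=0xbd x3=0xbc x4=0xb4 x5=0x4b  N=1 Z=0
after  5: x0=0xff x1=0x08 x2=0xbd x3=0xbc x4=0xb4 x5=0x4b  N=1 Z=0
after  6: x0=0xff x1=0x08 x2=0xbd x3=0x08 x4=0xb4 x5=0x4b  N=0 Z=0
after  7: x0=0xff x1=0x08 x2=0xff x3=0x08 x4=0xb4 x5=0x4b  N=1 Z=0
after  8: x0=0xff x1=0x08 x2=0xff x3=0xff x4=0xb4 x5=0x4b  N=1 Z=0
after  9: x0=0xff x1=0x08 x2=0xff x3=0xff x4=0xb4 x5=0x4b  N=0 Z=0
after 10: x0=0xff x1=0x08 x2=0xff x3=0xff x4=0xb4 x5=0x09  N=0 Z=0
-- IRQ taken; context saved, return-PC = 11 --

SAVED = 0xff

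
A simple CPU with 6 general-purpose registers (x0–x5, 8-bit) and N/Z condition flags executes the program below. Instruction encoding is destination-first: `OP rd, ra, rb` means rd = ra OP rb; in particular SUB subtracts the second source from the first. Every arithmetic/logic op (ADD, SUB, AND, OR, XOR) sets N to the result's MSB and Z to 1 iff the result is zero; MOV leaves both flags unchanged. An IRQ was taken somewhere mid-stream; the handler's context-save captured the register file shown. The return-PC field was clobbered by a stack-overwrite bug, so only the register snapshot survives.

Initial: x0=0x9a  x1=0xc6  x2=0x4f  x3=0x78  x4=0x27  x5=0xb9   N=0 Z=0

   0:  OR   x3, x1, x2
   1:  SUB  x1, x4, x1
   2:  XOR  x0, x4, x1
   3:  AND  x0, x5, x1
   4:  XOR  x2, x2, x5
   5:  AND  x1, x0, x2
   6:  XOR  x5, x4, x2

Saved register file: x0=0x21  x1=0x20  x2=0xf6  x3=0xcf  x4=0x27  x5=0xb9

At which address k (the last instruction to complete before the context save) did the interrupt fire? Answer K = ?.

after  0: x0=0x9a x1=0xc6 x2=0x4f x3=0xcf x4=0x27 x5=0xb9  N=1 Z=0
after  1: x0=0x9a x1=0x61 x2=0x4f x3=0xcf x4=0x27 x5=0xb9  N=0 Z=0
after  2: x0=0x46 x1=0x61 x2=0x4f x3=0xcf x4=0x27 x5=0xb9  N=0 Z=0
after  3: x0=0x21 x1=0x61 x2=0x4f x3=0xcf x4=0x27 x5=0xb9  N=0 Z=0
after  4: x0=0x21 x1=0x61 x2=0xf6 x3=0xcf x4=0x27 x5=0xb9  N=1 Z=0
after  5: x0=0x21 x1=0x20 x2=0xf6 x3=0xcf x4=0x27 x5=0xb9  N=0 Z=0
-- IRQ taken; context saved, return-PC = 6 --

K = 5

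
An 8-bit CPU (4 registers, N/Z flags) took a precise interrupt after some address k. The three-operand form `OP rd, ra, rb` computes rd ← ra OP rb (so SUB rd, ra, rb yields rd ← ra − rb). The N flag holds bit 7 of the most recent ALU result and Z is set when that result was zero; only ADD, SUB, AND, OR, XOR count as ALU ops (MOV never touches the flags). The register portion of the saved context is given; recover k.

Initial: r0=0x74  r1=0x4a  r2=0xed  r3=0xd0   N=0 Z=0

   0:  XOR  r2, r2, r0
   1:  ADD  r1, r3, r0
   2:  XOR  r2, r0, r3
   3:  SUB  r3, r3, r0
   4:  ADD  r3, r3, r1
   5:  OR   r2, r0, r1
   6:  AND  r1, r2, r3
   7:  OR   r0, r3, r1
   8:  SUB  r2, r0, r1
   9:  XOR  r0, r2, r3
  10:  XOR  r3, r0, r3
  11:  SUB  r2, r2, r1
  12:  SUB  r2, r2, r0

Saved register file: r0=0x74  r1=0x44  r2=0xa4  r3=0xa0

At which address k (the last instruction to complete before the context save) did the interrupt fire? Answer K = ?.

K = 4

after  0: r0=0x74 r1=0x4a r2=0x99 r3=0xd0  N=1 Z=0
after  1: r0=0x74 r1=0x44 r2=0x99 r3=0xd0  N=0 Z=0
after  2: r0=0x74 r1=0x44 r2=0xa4 r3=0xd0  N=1 Z=0
after  3: r0=0x74 r1=0x44 r2=0xa4 r3=0x5c  N=0 Z=0
after  4: r0=0x74 r1=0x44 r2=0xa4 r3=0xa0  N=1 Z=0
-- IRQ taken; context saved, return-PC = 5 --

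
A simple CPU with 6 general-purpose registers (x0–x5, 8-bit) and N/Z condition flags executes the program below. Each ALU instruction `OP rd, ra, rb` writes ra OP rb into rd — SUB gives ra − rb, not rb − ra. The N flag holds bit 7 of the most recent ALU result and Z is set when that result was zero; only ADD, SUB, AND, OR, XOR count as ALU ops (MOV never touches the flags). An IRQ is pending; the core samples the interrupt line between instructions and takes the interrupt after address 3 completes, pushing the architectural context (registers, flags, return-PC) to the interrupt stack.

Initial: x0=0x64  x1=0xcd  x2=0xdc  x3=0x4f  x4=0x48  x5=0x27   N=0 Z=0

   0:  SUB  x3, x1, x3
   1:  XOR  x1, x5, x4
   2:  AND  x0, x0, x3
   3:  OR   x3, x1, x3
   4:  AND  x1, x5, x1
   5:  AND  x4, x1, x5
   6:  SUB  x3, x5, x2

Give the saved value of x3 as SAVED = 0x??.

SAVED = 0x7f

after  0: x0=0x64 x1=0xcd x2=0xdc x3=0x7e x4=0x48 x5=0x27  N=0 Z=0
after  1: x0=0x64 x1=0x6f x2=0xdc x3=0x7e x4=0x48 x5=0x27  N=0 Z=0
after  2: x0=0x64 x1=0x6f x2=0xdc x3=0x7e x4=0x48 x5=0x27  N=0 Z=0
after  3: x0=0x64 x1=0x6f x2=0xdc x3=0x7f x4=0x48 x5=0x27  N=0 Z=0
-- IRQ taken; context saved, return-PC = 4 --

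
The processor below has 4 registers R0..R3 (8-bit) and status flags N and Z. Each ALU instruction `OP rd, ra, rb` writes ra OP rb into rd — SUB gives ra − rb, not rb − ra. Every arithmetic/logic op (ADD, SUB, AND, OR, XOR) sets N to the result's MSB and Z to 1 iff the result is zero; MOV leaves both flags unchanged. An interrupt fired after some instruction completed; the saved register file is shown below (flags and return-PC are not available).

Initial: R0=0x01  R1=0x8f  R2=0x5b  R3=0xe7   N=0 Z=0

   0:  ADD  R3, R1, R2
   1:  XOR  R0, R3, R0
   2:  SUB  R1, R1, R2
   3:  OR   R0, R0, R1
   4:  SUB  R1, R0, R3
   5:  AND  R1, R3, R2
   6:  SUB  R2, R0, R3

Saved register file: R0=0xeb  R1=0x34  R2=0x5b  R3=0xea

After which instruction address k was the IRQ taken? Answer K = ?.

K = 2

after  0: R0=0x01 R1=0x8f R2=0x5b R3=0xea  N=1 Z=0
after  1: R0=0xeb R1=0x8f R2=0x5b R3=0xea  N=1 Z=0
after  2: R0=0xeb R1=0x34 R2=0x5b R3=0xea  N=0 Z=0
-- IRQ taken; context saved, return-PC = 3 --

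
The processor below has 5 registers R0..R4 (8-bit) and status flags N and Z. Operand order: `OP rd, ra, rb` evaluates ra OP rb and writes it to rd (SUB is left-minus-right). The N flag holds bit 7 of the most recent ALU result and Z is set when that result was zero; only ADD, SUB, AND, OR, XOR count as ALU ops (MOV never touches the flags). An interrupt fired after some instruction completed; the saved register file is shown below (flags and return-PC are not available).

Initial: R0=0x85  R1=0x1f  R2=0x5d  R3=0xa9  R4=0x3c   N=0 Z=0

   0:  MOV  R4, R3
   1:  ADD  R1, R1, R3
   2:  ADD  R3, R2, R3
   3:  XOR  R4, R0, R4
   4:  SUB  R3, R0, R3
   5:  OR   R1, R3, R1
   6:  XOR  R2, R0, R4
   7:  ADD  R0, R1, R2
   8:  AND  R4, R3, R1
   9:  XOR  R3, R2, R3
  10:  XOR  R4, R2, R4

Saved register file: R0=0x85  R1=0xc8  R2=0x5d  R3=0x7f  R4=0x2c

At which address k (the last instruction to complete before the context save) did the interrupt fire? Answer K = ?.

after  0: R0=0x85 R1=0x1f R2=0x5d R3=0xa9 R4=0xa9  N=0 Z=0
after  1: R0=0x85 R1=0xc8 R2=0x5d R3=0xa9 R4=0xa9  N=1 Z=0
after  2: R0=0x85 R1=0xc8 R2=0x5d R3=0x06 R4=0xa9  N=0 Z=0
after  3: R0=0x85 R1=0xc8 R2=0x5d R3=0x06 R4=0x2c  N=0 Z=0
after  4: R0=0x85 R1=0xc8 R2=0x5d R3=0x7f R4=0x2c  N=0 Z=0
-- IRQ taken; context saved, return-PC = 5 --

K = 4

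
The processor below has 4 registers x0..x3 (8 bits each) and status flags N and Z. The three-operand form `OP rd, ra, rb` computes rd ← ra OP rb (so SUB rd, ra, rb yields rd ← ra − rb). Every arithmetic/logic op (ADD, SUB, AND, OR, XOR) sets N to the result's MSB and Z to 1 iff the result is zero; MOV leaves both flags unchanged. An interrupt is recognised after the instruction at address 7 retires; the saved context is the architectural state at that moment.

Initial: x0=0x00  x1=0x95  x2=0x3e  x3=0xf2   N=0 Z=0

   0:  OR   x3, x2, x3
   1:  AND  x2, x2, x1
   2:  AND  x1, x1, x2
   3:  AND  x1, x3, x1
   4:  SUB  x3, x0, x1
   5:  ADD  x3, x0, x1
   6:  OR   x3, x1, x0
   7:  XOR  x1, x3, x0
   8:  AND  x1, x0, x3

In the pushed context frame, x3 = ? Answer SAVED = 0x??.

SAVED = 0x14

after  0: x0=0x00 x1=0x95 x2=0x3e x3=0xfe  N=1 Z=0
after  1: x0=0x00 x1=0x95 x2=0x14 x3=0xfe  N=0 Z=0
after  2: x0=0x00 x1=0x14 x2=0x14 x3=0xfe  N=0 Z=0
after  3: x0=0x00 x1=0x14 x2=0x14 x3=0xfe  N=0 Z=0
after  4: x0=0x00 x1=0x14 x2=0x14 x3=0xec  N=1 Z=0
after  5: x0=0x00 x1=0x14 x2=0x14 x3=0x14  N=0 Z=0
after  6: x0=0x00 x1=0x14 x2=0x14 x3=0x14  N=0 Z=0
after  7: x0=0x00 x1=0x14 x2=0x14 x3=0x14  N=0 Z=0
-- IRQ taken; context saved, return-PC = 8 --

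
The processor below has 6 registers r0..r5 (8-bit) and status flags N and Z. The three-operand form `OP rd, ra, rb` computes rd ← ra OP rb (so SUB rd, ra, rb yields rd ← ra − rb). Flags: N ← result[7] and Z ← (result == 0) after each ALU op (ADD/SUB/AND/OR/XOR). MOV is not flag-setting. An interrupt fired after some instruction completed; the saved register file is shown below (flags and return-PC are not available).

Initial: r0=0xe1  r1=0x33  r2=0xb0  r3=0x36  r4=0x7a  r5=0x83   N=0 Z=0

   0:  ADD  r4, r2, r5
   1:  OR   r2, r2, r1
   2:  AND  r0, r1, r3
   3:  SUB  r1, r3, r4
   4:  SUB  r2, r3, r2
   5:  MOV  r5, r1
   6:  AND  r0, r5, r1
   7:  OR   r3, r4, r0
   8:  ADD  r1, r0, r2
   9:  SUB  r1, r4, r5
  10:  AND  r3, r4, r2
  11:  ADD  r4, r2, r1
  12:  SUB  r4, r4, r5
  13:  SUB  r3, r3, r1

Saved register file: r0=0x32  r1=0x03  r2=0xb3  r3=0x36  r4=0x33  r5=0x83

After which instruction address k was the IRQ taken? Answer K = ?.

K = 3

after  0: r0=0xe1 r1=0x33 r2=0xb0 r3=0x36 r4=0x33 r5=0x83  N=0 Z=0
after  1: r0=0xe1 r1=0x33 r2=0xb3 r3=0x36 r4=0x33 r5=0x83  N=1 Z=0
after  2: r0=0x32 r1=0x33 r2=0xb3 r3=0x36 r4=0x33 r5=0x83  N=0 Z=0
after  3: r0=0x32 r1=0x03 r2=0xb3 r3=0x36 r4=0x33 r5=0x83  N=0 Z=0
-- IRQ taken; context saved, return-PC = 4 --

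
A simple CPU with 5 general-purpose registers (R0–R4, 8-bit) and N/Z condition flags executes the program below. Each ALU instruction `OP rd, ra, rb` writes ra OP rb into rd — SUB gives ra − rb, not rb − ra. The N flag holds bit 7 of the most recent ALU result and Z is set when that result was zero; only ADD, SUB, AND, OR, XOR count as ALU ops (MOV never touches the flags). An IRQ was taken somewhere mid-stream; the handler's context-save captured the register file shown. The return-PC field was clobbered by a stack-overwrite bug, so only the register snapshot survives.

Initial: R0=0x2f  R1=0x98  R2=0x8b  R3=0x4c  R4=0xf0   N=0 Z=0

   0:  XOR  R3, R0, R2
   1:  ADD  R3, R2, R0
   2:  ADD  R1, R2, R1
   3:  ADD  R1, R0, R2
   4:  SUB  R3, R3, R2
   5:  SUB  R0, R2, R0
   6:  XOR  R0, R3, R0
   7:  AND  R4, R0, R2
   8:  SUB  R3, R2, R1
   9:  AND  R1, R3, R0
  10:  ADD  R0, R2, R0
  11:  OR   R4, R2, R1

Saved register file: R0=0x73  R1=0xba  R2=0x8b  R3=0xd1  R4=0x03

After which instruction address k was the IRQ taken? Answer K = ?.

K = 8

after  0: R0=0x2f R1=0x98 R2=0x8b R3=0xa4 R4=0xf0  N=1 Z=0
after  1: R0=0x2f R1=0x98 R2=0x8b R3=0xba R4=0xf0  N=1 Z=0
after  2: R0=0x2f R1=0x23 R2=0x8b R3=0xba R4=0xf0  N=0 Z=0
after  3: R0=0x2f R1=0xba R2=0x8b R3=0xba R4=0xf0  N=1 Z=0
after  4: R0=0x2f R1=0xba R2=0x8b R3=0x2f R4=0xf0  N=0 Z=0
after  5: R0=0x5c R1=0xba R2=0x8b R3=0x2f R4=0xf0  N=0 Z=0
after  6: R0=0x73 R1=0xba R2=0x8b R3=0x2f R4=0xf0  N=0 Z=0
after  7: R0=0x73 R1=0xba R2=0x8b R3=0x2f R4=0x03  N=0 Z=0
after  8: R0=0x73 R1=0xba R2=0x8b R3=0xd1 R4=0x03  N=1 Z=0
-- IRQ taken; context saved, return-PC = 9 --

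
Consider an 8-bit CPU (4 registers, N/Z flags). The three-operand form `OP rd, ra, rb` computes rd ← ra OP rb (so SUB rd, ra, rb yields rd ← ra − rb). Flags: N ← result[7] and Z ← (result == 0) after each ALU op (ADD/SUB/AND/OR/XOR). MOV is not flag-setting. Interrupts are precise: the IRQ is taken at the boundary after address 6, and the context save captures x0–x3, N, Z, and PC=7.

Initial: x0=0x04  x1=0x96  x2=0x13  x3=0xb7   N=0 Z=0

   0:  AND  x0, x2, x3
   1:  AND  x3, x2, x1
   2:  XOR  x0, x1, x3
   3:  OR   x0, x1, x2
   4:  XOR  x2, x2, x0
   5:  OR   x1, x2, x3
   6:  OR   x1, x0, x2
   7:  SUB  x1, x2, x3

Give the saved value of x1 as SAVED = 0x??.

SAVED = 0x97

after  0: x0=0x13 x1=0x96 x2=0x13 x3=0xb7  N=0 Z=0
after  1: x0=0x13 x1=0x96 x2=0x13 x3=0x12  N=0 Z=0
after  2: x0=0x84 x1=0x96 x2=0x13 x3=0x12  N=1 Z=0
after  3: x0=0x97 x1=0x96 x2=0x13 x3=0x12  N=1 Z=0
after  4: x0=0x97 x1=0x96 x2=0x84 x3=0x12  N=1 Z=0
after  5: x0=0x97 x1=0x96 x2=0x84 x3=0x12  N=1 Z=0
after  6: x0=0x97 x1=0x97 x2=0x84 x3=0x12  N=1 Z=0
-- IRQ taken; context saved, return-PC = 7 --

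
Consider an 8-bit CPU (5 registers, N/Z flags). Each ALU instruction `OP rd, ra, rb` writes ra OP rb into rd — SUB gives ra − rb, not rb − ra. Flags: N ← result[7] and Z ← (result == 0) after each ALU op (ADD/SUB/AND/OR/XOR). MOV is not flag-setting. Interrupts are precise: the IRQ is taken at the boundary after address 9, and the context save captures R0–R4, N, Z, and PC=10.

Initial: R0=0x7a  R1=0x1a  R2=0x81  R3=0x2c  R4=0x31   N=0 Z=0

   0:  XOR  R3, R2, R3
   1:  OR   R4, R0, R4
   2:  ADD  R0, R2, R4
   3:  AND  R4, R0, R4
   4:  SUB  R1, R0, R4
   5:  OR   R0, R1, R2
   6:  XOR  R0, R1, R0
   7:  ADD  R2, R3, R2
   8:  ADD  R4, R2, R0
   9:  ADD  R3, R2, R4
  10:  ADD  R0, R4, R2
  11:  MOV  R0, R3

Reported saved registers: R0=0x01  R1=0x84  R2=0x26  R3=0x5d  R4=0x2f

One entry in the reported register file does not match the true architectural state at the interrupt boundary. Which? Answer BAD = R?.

after  0: R0=0x7a R1=0x1a R2=0x81 R3=0xad R4=0x31  N=1 Z=0
after  1: R0=0x7a R1=0x1a R2=0x81 R3=0xad R4=0x7b  N=0 Z=0
after  2: R0=0xfc R1=0x1a R2=0x81 R3=0xad R4=0x7b  N=1 Z=0
after  3: R0=0xfc R1=0x1a R2=0x81 R3=0xad R4=0x78  N=0 Z=0
after  4: R0=0xfc R1=0x84 R2=0x81 R3=0xad R4=0x78  N=1 Z=0
after  5: R0=0x85 R1=0x84 R2=0x81 R3=0xad R4=0x78  N=1 Z=0
after  6: R0=0x01 R1=0x84 R2=0x81 R3=0xad R4=0x78  N=0 Z=0
after  7: R0=0x01 R1=0x84 R2=0x2e R3=0xad R4=0x78  N=0 Z=0
after  8: R0=0x01 R1=0x84 R2=0x2e R3=0xad R4=0x2f  N=0 Z=0
after  9: R0=0x01 R1=0x84 R2=0x2e R3=0x5d R4=0x2f  N=0 Z=0
-- IRQ taken; context saved, return-PC = 10 --
mismatch: R2: reported 0x26 vs actual 0x2e

BAD = R2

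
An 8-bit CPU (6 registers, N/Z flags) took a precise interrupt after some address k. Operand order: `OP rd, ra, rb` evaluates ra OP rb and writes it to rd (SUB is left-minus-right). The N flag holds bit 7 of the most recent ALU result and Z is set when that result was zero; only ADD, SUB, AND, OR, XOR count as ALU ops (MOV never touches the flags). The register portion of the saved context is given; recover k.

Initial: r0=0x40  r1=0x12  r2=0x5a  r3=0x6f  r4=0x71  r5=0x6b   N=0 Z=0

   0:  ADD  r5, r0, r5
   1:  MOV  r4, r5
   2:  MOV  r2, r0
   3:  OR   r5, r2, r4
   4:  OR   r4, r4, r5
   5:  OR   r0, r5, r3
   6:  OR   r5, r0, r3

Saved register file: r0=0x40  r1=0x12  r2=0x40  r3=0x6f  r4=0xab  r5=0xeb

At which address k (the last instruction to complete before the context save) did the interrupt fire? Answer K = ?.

K = 3

after  0: r0=0x40 r1=0x12 r2=0x5a r3=0x6f r4=0x71 r5=0xab  N=1 Z=0
after  1: r0=0x40 r1=0x12 r2=0x5a r3=0x6f r4=0xab r5=0xab  N=1 Z=0
after  2: r0=0x40 r1=0x12 r2=0x40 r3=0x6f r4=0xab r5=0xab  N=1 Z=0
after  3: r0=0x40 r1=0x12 r2=0x40 r3=0x6f r4=0xab r5=0xeb  N=1 Z=0
-- IRQ taken; context saved, return-PC = 4 --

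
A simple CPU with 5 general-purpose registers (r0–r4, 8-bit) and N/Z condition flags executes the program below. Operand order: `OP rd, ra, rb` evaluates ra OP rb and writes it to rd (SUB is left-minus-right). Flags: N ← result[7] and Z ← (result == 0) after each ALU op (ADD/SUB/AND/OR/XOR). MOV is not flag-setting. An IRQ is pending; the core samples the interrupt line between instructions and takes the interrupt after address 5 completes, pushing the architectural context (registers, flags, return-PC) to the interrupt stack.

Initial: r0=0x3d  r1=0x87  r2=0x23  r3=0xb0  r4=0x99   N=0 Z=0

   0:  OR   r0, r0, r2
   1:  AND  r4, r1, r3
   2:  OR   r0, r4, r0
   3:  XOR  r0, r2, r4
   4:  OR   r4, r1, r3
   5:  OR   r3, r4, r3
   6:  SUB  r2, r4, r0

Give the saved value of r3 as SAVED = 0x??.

after  0: r0=0x3f r1=0x87 r2=0x23 r3=0xb0 r4=0x99  N=0 Z=0
after  1: r0=0x3f r1=0x87 r2=0x23 r3=0xb0 r4=0x80  N=1 Z=0
after  2: r0=0xbf r1=0x87 r2=0x23 r3=0xb0 r4=0x80  N=1 Z=0
after  3: r0=0xa3 r1=0x87 r2=0x23 r3=0xb0 r4=0x80  N=1 Z=0
after  4: r0=0xa3 r1=0x87 r2=0x23 r3=0xb0 r4=0xb7  N=1 Z=0
after  5: r0=0xa3 r1=0x87 r2=0x23 r3=0xb7 r4=0xb7  N=1 Z=0
-- IRQ taken; context saved, return-PC = 6 --

SAVED = 0xb7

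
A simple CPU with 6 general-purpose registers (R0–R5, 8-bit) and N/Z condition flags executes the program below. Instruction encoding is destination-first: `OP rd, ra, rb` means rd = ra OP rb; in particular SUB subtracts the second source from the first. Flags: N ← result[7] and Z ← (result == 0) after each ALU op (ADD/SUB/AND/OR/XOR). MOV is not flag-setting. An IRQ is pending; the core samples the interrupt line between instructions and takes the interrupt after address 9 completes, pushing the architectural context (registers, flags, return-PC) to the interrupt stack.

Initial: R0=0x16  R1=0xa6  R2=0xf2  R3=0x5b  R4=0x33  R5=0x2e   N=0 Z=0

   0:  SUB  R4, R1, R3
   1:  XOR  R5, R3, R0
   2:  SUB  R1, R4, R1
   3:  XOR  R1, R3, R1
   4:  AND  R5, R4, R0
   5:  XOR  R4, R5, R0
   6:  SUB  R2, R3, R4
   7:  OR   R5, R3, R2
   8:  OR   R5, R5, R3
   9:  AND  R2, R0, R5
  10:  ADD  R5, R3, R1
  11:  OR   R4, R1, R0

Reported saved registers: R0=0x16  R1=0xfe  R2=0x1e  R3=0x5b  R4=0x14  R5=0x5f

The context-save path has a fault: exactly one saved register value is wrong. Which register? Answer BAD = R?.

BAD = R2

after  0: R0=0x16 R1=0xa6 R2=0xf2 R3=0x5b R4=0x4b R5=0x2e  N=0 Z=0
after  1: R0=0x16 R1=0xa6 R2=0xf2 R3=0x5b R4=0x4b R5=0x4d  N=0 Z=0
after  2: R0=0x16 R1=0xa5 R2=0xf2 R3=0x5b R4=0x4b R5=0x4d  N=1 Z=0
after  3: R0=0x16 R1=0xfe R2=0xf2 R3=0x5b R4=0x4b R5=0x4d  N=1 Z=0
after  4: R0=0x16 R1=0xfe R2=0xf2 R3=0x5b R4=0x4b R5=0x02  N=0 Z=0
after  5: R0=0x16 R1=0xfe R2=0xf2 R3=0x5b R4=0x14 R5=0x02  N=0 Z=0
after  6: R0=0x16 R1=0xfe R2=0x47 R3=0x5b R4=0x14 R5=0x02  N=0 Z=0
after  7: R0=0x16 R1=0xfe R2=0x47 R3=0x5b R4=0x14 R5=0x5f  N=0 Z=0
after  8: R0=0x16 R1=0xfe R2=0x47 R3=0x5b R4=0x14 R5=0x5f  N=0 Z=0
after  9: R0=0x16 R1=0xfe R2=0x16 R3=0x5b R4=0x14 R5=0x5f  N=0 Z=0
-- IRQ taken; context saved, return-PC = 10 --
mismatch: R2: reported 0x1e vs actual 0x16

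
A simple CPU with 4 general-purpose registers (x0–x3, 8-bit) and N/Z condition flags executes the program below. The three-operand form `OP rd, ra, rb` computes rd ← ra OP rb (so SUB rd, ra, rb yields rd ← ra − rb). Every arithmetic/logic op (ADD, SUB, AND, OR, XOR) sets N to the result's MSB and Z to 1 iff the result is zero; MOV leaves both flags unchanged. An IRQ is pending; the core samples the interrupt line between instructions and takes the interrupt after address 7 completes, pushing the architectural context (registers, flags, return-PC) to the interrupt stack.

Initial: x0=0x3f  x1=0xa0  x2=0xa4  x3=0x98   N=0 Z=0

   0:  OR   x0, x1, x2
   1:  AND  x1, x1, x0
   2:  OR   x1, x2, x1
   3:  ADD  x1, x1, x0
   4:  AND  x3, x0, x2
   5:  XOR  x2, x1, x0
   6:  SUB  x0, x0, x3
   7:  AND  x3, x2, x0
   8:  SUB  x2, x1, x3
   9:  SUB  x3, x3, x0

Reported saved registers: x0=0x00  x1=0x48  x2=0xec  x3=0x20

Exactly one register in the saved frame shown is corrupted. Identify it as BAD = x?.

BAD = x3

after  0: x0=0xa4 x1=0xa0 x2=0xa4 x3=0x98  N=1 Z=0
after  1: x0=0xa4 x1=0xa0 x2=0xa4 x3=0x98  N=1 Z=0
after  2: x0=0xa4 x1=0xa4 x2=0xa4 x3=0x98  N=1 Z=0
after  3: x0=0xa4 x1=0x48 x2=0xa4 x3=0x98  N=0 Z=0
after  4: x0=0xa4 x1=0x48 x2=0xa4 x3=0xa4  N=1 Z=0
after  5: x0=0xa4 x1=0x48 x2=0xec x3=0xa4  N=1 Z=0
after  6: x0=0x00 x1=0x48 x2=0xec x3=0xa4  N=0 Z=1
after  7: x0=0x00 x1=0x48 x2=0xec x3=0x00  N=0 Z=1
-- IRQ taken; context saved, return-PC = 8 --
mismatch: x3: reported 0x20 vs actual 0x00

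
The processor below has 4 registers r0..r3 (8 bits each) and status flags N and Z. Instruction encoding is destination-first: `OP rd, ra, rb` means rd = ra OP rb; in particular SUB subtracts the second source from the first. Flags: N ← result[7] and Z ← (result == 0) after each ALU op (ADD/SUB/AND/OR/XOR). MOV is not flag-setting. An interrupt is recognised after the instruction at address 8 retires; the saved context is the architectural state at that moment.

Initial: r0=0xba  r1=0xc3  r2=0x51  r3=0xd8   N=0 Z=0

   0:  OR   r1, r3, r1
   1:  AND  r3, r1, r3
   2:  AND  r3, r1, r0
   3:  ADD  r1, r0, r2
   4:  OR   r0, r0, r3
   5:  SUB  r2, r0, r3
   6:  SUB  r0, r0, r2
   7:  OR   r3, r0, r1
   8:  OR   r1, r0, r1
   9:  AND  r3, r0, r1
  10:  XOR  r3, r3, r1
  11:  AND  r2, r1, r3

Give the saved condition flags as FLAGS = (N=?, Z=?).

after  0: r0=0xba r1=0xdb r2=0x51 r3=0xd8  N=1 Z=0
after  1: r0=0xba r1=0xdb r2=0x51 r3=0xd8  N=1 Z=0
after  2: r0=0xba r1=0xdb r2=0x51 r3=0x9a  N=1 Z=0
after  3: r0=0xba r1=0x0b r2=0x51 r3=0x9a  N=0 Z=0
after  4: r0=0xba r1=0x0b r2=0x51 r3=0x9a  N=1 Z=0
after  5: r0=0xba r1=0x0b r2=0x20 r3=0x9a  N=0 Z=0
after  6: r0=0x9a r1=0x0b r2=0x20 r3=0x9a  N=1 Z=0
after  7: r0=0x9a r1=0x0b r2=0x20 r3=0x9b  N=1 Z=0
after  8: r0=0x9a r1=0x9b r2=0x20 r3=0x9b  N=1 Z=0
-- IRQ taken; context saved, return-PC = 9 --

FLAGS = (N=1, Z=0)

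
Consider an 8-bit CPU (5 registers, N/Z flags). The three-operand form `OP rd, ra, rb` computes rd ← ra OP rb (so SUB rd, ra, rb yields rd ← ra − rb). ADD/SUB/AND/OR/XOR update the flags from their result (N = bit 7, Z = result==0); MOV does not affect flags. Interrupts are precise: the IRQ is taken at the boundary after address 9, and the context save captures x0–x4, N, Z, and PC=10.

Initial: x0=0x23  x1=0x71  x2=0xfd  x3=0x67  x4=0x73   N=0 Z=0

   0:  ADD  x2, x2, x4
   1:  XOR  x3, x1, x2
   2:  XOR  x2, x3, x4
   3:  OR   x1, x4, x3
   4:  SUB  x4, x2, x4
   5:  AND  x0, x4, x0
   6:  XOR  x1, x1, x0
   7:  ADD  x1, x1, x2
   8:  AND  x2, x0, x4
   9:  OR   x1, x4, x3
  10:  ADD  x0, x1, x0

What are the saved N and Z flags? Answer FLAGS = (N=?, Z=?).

FLAGS = (N=1, Z=0)

after  0: x0=0x23 x1=0x71 x2=0x70 x3=0x67 x4=0x73  N=0 Z=0
after  1: x0=0x23 x1=0x71 x2=0x70 x3=0x01 x4=0x73  N=0 Z=0
after  2: x0=0x23 x1=0x71 x2=0x72 x3=0x01 x4=0x73  N=0 Z=0
after  3: x0=0x23 x1=0x73 x2=0x72 x3=0x01 x4=0x73  N=0 Z=0
after  4: x0=0x23 x1=0x73 x2=0x72 x3=0x01 x4=0xff  N=1 Z=0
after  5: x0=0x23 x1=0x73 x2=0x72 x3=0x01 x4=0xff  N=0 Z=0
after  6: x0=0x23 x1=0x50 x2=0x72 x3=0x01 x4=0xff  N=0 Z=0
after  7: x0=0x23 x1=0xc2 x2=0x72 x3=0x01 x4=0xff  N=1 Z=0
after  8: x0=0x23 x1=0xc2 x2=0x23 x3=0x01 x4=0xff  N=0 Z=0
after  9: x0=0x23 x1=0xff x2=0x23 x3=0x01 x4=0xff  N=1 Z=0
-- IRQ taken; context saved, return-PC = 10 --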